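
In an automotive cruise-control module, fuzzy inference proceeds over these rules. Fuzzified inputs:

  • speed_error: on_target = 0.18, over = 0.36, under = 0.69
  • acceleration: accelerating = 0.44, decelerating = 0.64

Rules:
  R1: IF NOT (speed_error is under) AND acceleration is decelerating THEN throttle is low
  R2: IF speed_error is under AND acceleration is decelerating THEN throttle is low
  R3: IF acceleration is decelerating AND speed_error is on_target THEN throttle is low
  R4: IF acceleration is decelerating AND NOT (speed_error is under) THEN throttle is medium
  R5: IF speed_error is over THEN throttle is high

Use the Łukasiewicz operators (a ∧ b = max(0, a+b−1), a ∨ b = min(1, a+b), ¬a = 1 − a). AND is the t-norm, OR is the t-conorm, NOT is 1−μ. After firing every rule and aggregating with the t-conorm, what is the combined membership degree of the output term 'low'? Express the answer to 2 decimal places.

0.33

R1: ¬under=1−0.69=0.31, decelerating=0.64; AND[max(0, a+b−1)] → w = 0.00
R2: under=0.69, decelerating=0.64; AND[max(0, a+b−1)] → w = 0.33
R3: decelerating=0.64, on_target=0.18; AND[max(0, a+b−1)] → w = 0.00
R4: decelerating=0.64, ¬under=1−0.69=0.31; AND[max(0, a+b−1)] → w = 0.00
R5: over=0.36 → w = 0.36
Rules with consequent 'low': {R1, R2, R3} → strengths 0.00, 0.33, 0.00
Aggregate via t-conorm [min(1, a+b)]: 0.33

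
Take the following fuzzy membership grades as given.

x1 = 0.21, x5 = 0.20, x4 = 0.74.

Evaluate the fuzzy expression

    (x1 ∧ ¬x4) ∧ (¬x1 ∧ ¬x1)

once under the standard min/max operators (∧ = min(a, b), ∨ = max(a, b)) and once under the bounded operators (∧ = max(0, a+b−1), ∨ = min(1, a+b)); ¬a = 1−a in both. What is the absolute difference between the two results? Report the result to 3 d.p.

0.210

Under standard min/max:
  ¬x4 = 1 − 0.74 = 0.26
  x1 ∧ ¬x4 = min(a, b) on (0.21, 0.26) = 0.21
  ¬x1 = 1 − 0.21 = 0.79
  ¬x1 = 1 − 0.21 = 0.79
  ¬x1 ∧ ¬x1 = min(a, b) on (0.79, 0.79) = 0.79
  (x1 ∧ ¬x4) ∧ (¬x1 ∧ ¬x1) = min(a, b) on (0.21, 0.79) = 0.21
  → value = 0.2100
Under bounded:
  ¬x4 = 1 − 0.74 = 0.26
  x1 ∧ ¬x4 = max(0, a+b−1) on (0.21, 0.26) = 0.00
  ¬x1 = 1 − 0.21 = 0.79
  ¬x1 = 1 − 0.21 = 0.79
  ¬x1 ∧ ¬x1 = max(0, a+b−1) on (0.79, 0.79) = 0.58
  (x1 ∧ ¬x4) ∧ (¬x1 ∧ ¬x1) = max(0, a+b−1) on (0.00, 0.58) = 0.00
  → value = 0.0000
|0.2100 − 0.0000| = 0.210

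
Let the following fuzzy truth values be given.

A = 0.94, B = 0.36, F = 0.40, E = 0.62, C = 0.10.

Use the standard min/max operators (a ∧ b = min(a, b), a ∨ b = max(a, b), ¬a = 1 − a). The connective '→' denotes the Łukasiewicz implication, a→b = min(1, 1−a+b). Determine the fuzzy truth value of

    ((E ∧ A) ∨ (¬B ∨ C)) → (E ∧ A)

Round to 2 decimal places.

E ∧ A = min(a, b) on (0.62, 0.94) = 0.62
¬B = 1 − 0.36 = 0.64
¬B ∨ C = max(a, b) on (0.64, 0.10) = 0.64
(E ∧ A) ∨ (¬B ∨ C) = max(a, b) on (0.62, 0.64) = 0.64
E ∧ A = min(a, b) on (0.62, 0.94) = 0.62
((E ∧ A) ∨ (¬B ∨ C)) → (E ∧ A)  [Łukasiewicz: min(1, 1−a+b)] with a=0.64, b=0.62 → 0.98

0.98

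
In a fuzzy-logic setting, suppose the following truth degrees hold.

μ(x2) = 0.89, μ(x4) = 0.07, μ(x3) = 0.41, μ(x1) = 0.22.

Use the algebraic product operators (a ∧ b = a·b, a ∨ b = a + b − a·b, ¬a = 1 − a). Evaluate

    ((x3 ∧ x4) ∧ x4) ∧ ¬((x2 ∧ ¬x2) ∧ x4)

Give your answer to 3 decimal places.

x3 ∧ x4 = a·b on (0.4100, 0.0700) = 0.0287
(x3 ∧ x4) ∧ x4 = a·b on (0.0287, 0.0700) = 0.0020
¬x2 = 1 − 0.8900 = 0.1100
x2 ∧ ¬x2 = a·b on (0.8900, 0.1100) = 0.0979
(x2 ∧ ¬x2) ∧ x4 = a·b on (0.0979, 0.0700) = 0.0069
¬((x2 ∧ ¬x2) ∧ x4) = 1 − 0.0069 = 0.9931
((x3 ∧ x4) ∧ x4) ∧ ¬((x2 ∧ ¬x2) ∧ x4) = a·b on (0.0020, 0.9931) = 0.0020

0.002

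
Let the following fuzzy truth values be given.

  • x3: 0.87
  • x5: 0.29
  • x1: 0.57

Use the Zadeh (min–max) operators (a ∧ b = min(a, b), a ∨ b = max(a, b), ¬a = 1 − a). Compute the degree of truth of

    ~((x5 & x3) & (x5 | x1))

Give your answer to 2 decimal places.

x5 & x3 = min(a, b) on (0.29, 0.87) = 0.29
x5 | x1 = max(a, b) on (0.29, 0.57) = 0.57
(x5 & x3) & (x5 | x1) = min(a, b) on (0.29, 0.57) = 0.29
~((x5 & x3) & (x5 | x1)) = 1 − 0.29 = 0.71

0.71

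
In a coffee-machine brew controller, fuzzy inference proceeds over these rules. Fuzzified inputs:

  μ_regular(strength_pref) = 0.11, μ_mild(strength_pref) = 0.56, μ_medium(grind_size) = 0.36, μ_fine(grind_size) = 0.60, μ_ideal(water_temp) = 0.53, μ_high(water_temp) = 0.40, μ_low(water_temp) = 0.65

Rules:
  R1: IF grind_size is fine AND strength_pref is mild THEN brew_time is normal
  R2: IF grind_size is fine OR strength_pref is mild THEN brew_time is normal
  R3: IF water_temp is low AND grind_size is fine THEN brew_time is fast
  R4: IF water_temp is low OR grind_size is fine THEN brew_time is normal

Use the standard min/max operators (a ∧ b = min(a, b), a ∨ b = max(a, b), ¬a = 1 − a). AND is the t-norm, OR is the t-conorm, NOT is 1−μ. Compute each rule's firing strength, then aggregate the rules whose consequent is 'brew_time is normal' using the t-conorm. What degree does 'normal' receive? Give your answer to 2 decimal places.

0.65

R1: fine=0.60, mild=0.56; AND[min(a, b)] → w = 0.56
R2: fine=0.60, mild=0.56; OR[max(a, b)] → w = 0.60
R3: low=0.65, fine=0.60; AND[min(a, b)] → w = 0.60
R4: low=0.65, fine=0.60; OR[max(a, b)] → w = 0.65
Rules with consequent 'normal': {R1, R2, R4} → strengths 0.56, 0.60, 0.65
Aggregate via t-conorm [max(a, b)]: 0.65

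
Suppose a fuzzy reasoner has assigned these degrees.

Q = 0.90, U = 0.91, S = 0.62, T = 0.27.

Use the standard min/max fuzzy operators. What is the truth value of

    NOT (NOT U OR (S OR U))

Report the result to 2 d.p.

NOT U = 1 − 0.91 = 0.09
S OR U = max(a, b) on (0.62, 0.91) = 0.91
NOT U OR (S OR U) = max(a, b) on (0.09, 0.91) = 0.91
NOT (NOT U OR (S OR U)) = 1 − 0.91 = 0.09

0.09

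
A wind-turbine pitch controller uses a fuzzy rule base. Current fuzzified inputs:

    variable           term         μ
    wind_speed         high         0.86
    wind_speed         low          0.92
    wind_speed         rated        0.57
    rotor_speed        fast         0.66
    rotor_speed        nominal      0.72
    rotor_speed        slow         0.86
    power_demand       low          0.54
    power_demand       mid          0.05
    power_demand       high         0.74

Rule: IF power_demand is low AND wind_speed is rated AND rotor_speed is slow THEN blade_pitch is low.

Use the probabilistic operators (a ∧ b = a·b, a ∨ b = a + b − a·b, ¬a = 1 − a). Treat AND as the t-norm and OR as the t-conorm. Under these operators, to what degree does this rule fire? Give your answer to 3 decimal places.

0.265

firing strength: low=0.54, rated=0.57, slow=0.86; AND[a·b] → w = 0.2647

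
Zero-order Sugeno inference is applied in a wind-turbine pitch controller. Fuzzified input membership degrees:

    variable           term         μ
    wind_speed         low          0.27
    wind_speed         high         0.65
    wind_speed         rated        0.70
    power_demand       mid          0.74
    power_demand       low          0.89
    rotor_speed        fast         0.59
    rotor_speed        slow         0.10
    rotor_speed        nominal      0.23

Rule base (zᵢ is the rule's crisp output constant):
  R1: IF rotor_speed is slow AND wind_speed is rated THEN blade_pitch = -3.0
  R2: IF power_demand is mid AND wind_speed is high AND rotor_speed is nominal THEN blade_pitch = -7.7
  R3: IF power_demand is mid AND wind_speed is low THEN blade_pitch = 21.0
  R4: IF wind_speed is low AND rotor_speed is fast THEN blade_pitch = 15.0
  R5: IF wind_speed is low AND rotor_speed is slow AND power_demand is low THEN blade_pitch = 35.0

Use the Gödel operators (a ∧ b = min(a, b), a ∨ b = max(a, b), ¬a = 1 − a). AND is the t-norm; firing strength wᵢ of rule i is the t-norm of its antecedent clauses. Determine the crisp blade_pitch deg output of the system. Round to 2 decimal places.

R1 (z=-3.0): slow=0.10, rated=0.70; AND[min(a, b)] → w = 0.10
R2 (z=-7.7): mid=0.74, high=0.65, nominal=0.23; AND[min(a, b)] → w = 0.23
R3 (z=21.0): mid=0.74, low=0.27; AND[min(a, b)] → w = 0.27
R4 (z=15.0): low=0.27, fast=0.59; AND[min(a, b)] → w = 0.27
R5 (z=35.0): low=0.27, slow=0.10, low=0.89; AND[min(a, b)] → w = 0.10
Weighted average = (0.10·-3.0 + 0.23·-7.7 + 0.27·21.0 + 0.27·15.0 + 0.10·35.0) / (0.10 + 0.23 + 0.27 + 0.27 + 0.10)
  = 11.1490 / 0.9700 = 11.49

11.49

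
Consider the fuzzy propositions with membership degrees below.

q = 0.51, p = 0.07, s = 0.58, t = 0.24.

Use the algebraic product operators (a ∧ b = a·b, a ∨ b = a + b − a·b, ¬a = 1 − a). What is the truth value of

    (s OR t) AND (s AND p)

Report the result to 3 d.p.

s OR t = a + b − a·b on (0.5800, 0.2400) = 0.6808
s AND p = a·b on (0.5800, 0.0700) = 0.0406
(s OR t) AND (s AND p) = a·b on (0.6808, 0.0406) = 0.0276

0.028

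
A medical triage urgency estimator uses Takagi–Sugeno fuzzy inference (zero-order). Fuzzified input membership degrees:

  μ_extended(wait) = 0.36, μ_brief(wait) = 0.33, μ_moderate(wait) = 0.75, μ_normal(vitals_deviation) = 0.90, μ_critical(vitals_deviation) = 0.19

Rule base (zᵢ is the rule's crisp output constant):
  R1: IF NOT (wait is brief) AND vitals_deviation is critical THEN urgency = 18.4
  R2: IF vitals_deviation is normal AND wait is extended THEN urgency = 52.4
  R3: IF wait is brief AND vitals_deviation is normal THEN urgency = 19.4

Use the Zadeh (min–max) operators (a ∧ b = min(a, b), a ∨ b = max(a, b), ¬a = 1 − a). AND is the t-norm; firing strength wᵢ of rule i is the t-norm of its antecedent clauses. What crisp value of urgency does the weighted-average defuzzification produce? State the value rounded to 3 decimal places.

32.684

R1 (z=18.4): ¬brief=1−0.33=0.67, critical=0.19; AND[min(a, b)] → w = 0.19
R2 (z=52.4): normal=0.90, extended=0.36; AND[min(a, b)] → w = 0.36
R3 (z=19.4): brief=0.33, normal=0.90; AND[min(a, b)] → w = 0.33
Weighted average = (0.19·18.4 + 0.36·52.4 + 0.33·19.4) / (0.19 + 0.36 + 0.33)
  = 28.7620 / 0.8800 = 32.684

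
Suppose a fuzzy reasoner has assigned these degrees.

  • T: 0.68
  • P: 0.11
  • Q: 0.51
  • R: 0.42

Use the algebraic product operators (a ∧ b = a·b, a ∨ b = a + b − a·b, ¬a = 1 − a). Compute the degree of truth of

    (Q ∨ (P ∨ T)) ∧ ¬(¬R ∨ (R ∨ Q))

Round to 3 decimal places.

0.103

P ∨ T = a + b − a·b on (0.1100, 0.6800) = 0.7152
Q ∨ (P ∨ T) = a + b − a·b on (0.5100, 0.7152) = 0.8604
¬R = 1 − 0.4200 = 0.5800
R ∨ Q = a + b − a·b on (0.4200, 0.5100) = 0.7158
¬R ∨ (R ∨ Q) = a + b − a·b on (0.5800, 0.7158) = 0.8806
¬(¬R ∨ (R ∨ Q)) = 1 − 0.8806 = 0.1194
(Q ∨ (P ∨ T)) ∧ ¬(¬R ∨ (R ∨ Q)) = a·b on (0.8604, 0.1194) = 0.1027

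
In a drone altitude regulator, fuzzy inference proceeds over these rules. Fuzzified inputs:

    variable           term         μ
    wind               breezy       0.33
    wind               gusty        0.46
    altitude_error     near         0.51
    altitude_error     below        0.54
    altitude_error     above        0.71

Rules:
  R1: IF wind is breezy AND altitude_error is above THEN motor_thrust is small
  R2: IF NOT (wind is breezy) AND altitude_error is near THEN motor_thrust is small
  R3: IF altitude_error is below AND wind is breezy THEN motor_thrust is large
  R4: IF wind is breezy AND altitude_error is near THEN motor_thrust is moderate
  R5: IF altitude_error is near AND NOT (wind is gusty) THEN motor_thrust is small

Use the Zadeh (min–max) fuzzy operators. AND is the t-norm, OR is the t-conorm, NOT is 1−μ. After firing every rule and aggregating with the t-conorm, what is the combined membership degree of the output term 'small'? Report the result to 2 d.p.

R1: breezy=0.33, above=0.71; AND[min(a, b)] → w = 0.33
R2: ¬breezy=1−0.33=0.67, near=0.51; AND[min(a, b)] → w = 0.51
R3: below=0.54, breezy=0.33; AND[min(a, b)] → w = 0.33
R4: breezy=0.33, near=0.51; AND[min(a, b)] → w = 0.33
R5: near=0.51, ¬gusty=1−0.46=0.54; AND[min(a, b)] → w = 0.51
Rules with consequent 'small': {R1, R2, R5} → strengths 0.33, 0.51, 0.51
Aggregate via t-conorm [max(a, b)]: 0.51

0.51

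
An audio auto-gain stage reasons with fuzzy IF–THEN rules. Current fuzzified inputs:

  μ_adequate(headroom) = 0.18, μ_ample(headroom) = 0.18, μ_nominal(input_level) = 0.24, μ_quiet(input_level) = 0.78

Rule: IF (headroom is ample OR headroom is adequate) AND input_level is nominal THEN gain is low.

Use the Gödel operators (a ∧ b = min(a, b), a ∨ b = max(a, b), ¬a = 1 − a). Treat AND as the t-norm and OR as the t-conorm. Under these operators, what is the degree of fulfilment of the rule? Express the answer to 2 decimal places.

0.18

firing strength: (ample=0.18 OR adequate=0.18) = 0.18; AND[min(a, b)] with nominal=0.24 → w = 0.18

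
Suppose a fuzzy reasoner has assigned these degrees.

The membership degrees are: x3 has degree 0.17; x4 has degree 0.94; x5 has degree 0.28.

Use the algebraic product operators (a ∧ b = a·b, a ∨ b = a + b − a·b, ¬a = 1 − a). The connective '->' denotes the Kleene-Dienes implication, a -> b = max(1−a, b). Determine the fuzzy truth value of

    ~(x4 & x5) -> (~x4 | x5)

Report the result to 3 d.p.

0.323

x4 & x5 = a·b on (0.9400, 0.2800) = 0.2632
~(x4 & x5) = 1 − 0.2632 = 0.7368
~x4 = 1 − 0.9400 = 0.0600
~x4 | x5 = a + b − a·b on (0.0600, 0.2800) = 0.3232
~(x4 & x5) -> (~x4 | x5)  [Kleene-Dienes: max(1−a, b)] with a=0.7368, b=0.3232 → 0.3232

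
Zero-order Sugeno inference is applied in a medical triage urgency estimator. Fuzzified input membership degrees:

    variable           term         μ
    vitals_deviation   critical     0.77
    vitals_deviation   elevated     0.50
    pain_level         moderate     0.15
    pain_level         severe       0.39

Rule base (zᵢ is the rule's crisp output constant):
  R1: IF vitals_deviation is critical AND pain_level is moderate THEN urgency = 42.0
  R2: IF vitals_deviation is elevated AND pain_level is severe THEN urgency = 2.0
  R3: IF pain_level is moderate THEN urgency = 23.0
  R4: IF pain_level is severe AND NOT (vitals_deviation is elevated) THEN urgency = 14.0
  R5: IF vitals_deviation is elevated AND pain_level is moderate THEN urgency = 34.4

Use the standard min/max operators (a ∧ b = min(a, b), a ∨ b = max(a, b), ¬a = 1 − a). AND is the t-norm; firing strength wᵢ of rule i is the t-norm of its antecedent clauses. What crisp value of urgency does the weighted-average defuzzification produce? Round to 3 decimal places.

17.195

R1 (z=42.0): critical=0.77, moderate=0.15; AND[min(a, b)] → w = 0.15
R2 (z=2.0): elevated=0.50, severe=0.39; AND[min(a, b)] → w = 0.39
R3 (z=23.0): moderate=0.15 → w = 0.15
R4 (z=14.0): severe=0.39, ¬elevated=1−0.50=0.50; AND[min(a, b)] → w = 0.39
R5 (z=34.4): elevated=0.50, moderate=0.15; AND[min(a, b)] → w = 0.15
Weighted average = (0.15·42.0 + 0.39·2.0 + 0.15·23.0 + 0.39·14.0 + 0.15·34.4) / (0.15 + 0.39 + 0.15 + 0.39 + 0.15)
  = 21.1500 / 1.2300 = 17.195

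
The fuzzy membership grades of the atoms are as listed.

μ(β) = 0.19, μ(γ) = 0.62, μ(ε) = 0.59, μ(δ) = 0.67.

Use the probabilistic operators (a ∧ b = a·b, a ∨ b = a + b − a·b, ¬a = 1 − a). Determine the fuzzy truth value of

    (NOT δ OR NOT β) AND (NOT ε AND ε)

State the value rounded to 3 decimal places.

NOT δ = 1 − 0.6700 = 0.3300
NOT β = 1 − 0.1900 = 0.8100
NOT δ OR NOT β = a + b − a·b on (0.3300, 0.8100) = 0.8727
NOT ε = 1 − 0.5900 = 0.4100
NOT ε AND ε = a·b on (0.4100, 0.5900) = 0.2419
(NOT δ OR NOT β) AND (NOT ε AND ε) = a·b on (0.8727, 0.2419) = 0.2111

0.211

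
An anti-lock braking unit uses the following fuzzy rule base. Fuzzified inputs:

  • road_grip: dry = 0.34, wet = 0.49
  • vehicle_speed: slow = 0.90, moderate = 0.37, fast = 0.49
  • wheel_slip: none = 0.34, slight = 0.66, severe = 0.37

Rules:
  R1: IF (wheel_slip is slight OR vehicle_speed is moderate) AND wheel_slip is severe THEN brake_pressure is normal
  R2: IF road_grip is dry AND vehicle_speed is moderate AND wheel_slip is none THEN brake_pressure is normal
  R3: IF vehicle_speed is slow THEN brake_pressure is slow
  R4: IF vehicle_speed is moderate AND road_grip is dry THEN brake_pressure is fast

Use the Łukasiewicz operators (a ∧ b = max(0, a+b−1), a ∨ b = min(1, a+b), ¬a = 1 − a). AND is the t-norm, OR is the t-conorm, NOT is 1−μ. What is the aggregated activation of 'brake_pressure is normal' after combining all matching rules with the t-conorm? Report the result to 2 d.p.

0.37

R1: (slight=0.66 OR moderate=0.37) = 1.00; AND[max(0, a+b−1)] with severe=0.37 → w = 0.37
R2: dry=0.34, moderate=0.37, none=0.34; AND[max(0, a+b−1)] → w = 0.00
R3: slow=0.90 → w = 0.90
R4: moderate=0.37, dry=0.34; AND[max(0, a+b−1)] → w = 0.00
Rules with consequent 'normal': {R1, R2} → strengths 0.37, 0.00
Aggregate via t-conorm [min(1, a+b)]: 0.37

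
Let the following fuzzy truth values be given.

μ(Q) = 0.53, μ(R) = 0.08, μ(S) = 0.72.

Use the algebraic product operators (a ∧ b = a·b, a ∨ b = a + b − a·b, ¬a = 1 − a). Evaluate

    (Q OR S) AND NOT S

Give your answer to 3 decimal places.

Q OR S = a + b − a·b on (0.5300, 0.7200) = 0.8684
NOT S = 1 − 0.7200 = 0.2800
(Q OR S) AND NOT S = a·b on (0.8684, 0.2800) = 0.2432

0.243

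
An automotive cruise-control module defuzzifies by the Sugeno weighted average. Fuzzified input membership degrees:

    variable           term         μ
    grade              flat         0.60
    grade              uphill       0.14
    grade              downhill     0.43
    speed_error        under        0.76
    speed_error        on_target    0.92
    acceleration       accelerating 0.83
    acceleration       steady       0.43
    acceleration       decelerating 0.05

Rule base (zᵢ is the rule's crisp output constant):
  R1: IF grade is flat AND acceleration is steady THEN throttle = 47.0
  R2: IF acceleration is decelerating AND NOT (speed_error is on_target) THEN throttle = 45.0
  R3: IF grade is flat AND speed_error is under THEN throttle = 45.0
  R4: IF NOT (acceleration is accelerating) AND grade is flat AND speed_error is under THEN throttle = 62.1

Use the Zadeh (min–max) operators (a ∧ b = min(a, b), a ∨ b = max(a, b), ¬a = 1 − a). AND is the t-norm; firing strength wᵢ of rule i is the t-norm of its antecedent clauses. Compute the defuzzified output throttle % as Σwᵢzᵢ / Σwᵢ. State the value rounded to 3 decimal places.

48.014

R1 (z=47.0): flat=0.60, steady=0.43; AND[min(a, b)] → w = 0.43
R2 (z=45.0): decelerating=0.05, ¬on_target=1−0.92=0.08; AND[min(a, b)] → w = 0.05
R3 (z=45.0): flat=0.60, under=0.76; AND[min(a, b)] → w = 0.60
R4 (z=62.1): ¬accelerating=1−0.83=0.17, flat=0.60, under=0.76; AND[min(a, b)] → w = 0.17
Weighted average = (0.43·47.0 + 0.05·45.0 + 0.60·45.0 + 0.17·62.1) / (0.43 + 0.05 + 0.60 + 0.17)
  = 60.0170 / 1.2500 = 48.014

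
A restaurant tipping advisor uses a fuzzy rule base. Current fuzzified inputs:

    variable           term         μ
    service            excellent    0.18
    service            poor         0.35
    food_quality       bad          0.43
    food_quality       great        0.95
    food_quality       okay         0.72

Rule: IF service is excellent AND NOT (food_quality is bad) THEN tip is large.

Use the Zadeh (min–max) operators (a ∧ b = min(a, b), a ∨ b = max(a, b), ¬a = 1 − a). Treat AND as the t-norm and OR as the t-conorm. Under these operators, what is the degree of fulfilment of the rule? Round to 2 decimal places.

0.18

firing strength: excellent=0.18, ¬bad=1−0.43=0.57; AND[min(a, b)] → w = 0.18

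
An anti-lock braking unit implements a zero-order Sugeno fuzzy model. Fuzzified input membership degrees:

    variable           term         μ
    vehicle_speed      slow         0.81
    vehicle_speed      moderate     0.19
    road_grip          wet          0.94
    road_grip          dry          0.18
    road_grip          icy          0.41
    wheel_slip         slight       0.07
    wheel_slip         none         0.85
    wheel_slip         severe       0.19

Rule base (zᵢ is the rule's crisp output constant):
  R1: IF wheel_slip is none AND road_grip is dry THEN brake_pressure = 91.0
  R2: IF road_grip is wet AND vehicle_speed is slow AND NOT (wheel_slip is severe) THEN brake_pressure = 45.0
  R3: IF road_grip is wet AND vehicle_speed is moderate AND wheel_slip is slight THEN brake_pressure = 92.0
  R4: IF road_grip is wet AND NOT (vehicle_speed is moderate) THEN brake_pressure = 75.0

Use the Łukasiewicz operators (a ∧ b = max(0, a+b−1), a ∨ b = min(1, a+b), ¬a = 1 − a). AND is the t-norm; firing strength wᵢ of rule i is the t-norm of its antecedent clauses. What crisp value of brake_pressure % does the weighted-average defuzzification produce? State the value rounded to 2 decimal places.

62.82

R1 (z=91.0): none=0.85, dry=0.18; AND[max(0, a+b−1)] → w = 0.03
R2 (z=45.0): wet=0.94, slow=0.81, ¬severe=1−0.19=0.81; AND[max(0, a+b−1)] → w = 0.56
R3 (z=92.0): wet=0.94, moderate=0.19, slight=0.07; AND[max(0, a+b−1)] → w = 0.00
R4 (z=75.0): wet=0.94, ¬moderate=1−0.19=0.81; AND[max(0, a+b−1)] → w = 0.75
Weighted average = (0.03·91.0 + 0.56·45.0 + 0.00·92.0 + 0.75·75.0) / (0.03 + 0.56 + 0.00 + 0.75)
  = 84.1800 / 1.3400 = 62.82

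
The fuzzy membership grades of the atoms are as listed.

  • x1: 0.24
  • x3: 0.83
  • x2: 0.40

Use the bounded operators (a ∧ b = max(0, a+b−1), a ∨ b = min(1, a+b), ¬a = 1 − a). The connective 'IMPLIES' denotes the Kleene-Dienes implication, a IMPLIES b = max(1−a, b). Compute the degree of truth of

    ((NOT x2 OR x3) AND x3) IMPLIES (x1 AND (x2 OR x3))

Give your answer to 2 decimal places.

NOT x2 = 1 − 0.40 = 0.60
NOT x2 OR x3 = min(1, a+b) on (0.60, 0.83) = 1.00
(NOT x2 OR x3) AND x3 = max(0, a+b−1) on (1.00, 0.83) = 0.83
x2 OR x3 = min(1, a+b) on (0.40, 0.83) = 1.00
x1 AND (x2 OR x3) = max(0, a+b−1) on (0.24, 1.00) = 0.24
((NOT x2 OR x3) AND x3) IMPLIES (x1 AND (x2 OR x3))  [Kleene-Dienes: max(1−a, b)] with a=0.83, b=0.24 → 0.24

0.24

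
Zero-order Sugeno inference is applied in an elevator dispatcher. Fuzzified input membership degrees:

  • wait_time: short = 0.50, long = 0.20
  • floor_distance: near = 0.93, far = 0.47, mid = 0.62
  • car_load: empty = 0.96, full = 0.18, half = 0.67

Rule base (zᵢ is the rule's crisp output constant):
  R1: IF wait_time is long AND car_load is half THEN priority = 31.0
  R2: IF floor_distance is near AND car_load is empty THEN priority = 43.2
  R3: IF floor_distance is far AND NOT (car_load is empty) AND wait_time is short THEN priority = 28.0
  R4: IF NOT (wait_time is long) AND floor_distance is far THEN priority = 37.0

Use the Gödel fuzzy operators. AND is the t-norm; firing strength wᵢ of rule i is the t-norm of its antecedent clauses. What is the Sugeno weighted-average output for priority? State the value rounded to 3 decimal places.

39.565

R1 (z=31.0): long=0.20, half=0.67; AND[min(a, b)] → w = 0.20
R2 (z=43.2): near=0.93, empty=0.96; AND[min(a, b)] → w = 0.93
R3 (z=28.0): far=0.47, ¬empty=1−0.96=0.04, short=0.50; AND[min(a, b)] → w = 0.04
R4 (z=37.0): ¬long=1−0.20=0.80, far=0.47; AND[min(a, b)] → w = 0.47
Weighted average = (0.20·31.0 + 0.93·43.2 + 0.04·28.0 + 0.47·37.0) / (0.20 + 0.93 + 0.04 + 0.47)
  = 64.8860 / 1.6400 = 39.565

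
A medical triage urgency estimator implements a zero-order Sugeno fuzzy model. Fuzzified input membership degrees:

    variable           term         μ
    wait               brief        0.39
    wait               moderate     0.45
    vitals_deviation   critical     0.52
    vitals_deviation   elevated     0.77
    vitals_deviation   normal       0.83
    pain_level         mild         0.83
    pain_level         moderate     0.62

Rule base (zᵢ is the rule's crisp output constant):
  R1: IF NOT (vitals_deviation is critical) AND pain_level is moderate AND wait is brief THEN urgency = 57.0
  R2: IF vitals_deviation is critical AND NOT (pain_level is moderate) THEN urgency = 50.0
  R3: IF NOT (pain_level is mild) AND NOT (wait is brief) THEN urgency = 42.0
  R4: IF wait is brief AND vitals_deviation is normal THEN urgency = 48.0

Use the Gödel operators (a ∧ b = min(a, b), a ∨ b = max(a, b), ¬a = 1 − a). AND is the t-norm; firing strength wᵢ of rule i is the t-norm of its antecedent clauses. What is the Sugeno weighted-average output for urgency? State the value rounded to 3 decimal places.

50.444

R1 (z=57.0): ¬critical=1−0.52=0.48, moderate=0.62, brief=0.39; AND[min(a, b)] → w = 0.39
R2 (z=50.0): critical=0.52, ¬moderate=1−0.62=0.38; AND[min(a, b)] → w = 0.38
R3 (z=42.0): ¬mild=1−0.83=0.17, ¬brief=1−0.39=0.61; AND[min(a, b)] → w = 0.17
R4 (z=48.0): brief=0.39, normal=0.83; AND[min(a, b)] → w = 0.39
Weighted average = (0.39·57.0 + 0.38·50.0 + 0.17·42.0 + 0.39·48.0) / (0.39 + 0.38 + 0.17 + 0.39)
  = 67.0900 / 1.3300 = 50.444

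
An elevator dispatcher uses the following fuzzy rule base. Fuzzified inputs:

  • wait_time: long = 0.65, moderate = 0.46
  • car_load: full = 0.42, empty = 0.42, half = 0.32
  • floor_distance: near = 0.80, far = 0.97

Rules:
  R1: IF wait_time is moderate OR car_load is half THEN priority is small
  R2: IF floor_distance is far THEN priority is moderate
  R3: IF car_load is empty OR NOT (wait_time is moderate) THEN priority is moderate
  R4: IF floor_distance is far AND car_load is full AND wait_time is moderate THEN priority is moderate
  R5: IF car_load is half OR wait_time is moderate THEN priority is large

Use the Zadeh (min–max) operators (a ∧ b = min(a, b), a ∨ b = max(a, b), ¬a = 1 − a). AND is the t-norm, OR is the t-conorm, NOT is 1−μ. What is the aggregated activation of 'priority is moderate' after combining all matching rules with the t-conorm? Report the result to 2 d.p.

R1: moderate=0.46, half=0.32; OR[max(a, b)] → w = 0.46
R2: far=0.97 → w = 0.97
R3: empty=0.42, ¬moderate=1−0.46=0.54; OR[max(a, b)] → w = 0.54
R4: far=0.97, full=0.42, moderate=0.46; AND[min(a, b)] → w = 0.42
R5: half=0.32, moderate=0.46; OR[max(a, b)] → w = 0.46
Rules with consequent 'moderate': {R2, R3, R4} → strengths 0.97, 0.54, 0.42
Aggregate via t-conorm [max(a, b)]: 0.97

0.97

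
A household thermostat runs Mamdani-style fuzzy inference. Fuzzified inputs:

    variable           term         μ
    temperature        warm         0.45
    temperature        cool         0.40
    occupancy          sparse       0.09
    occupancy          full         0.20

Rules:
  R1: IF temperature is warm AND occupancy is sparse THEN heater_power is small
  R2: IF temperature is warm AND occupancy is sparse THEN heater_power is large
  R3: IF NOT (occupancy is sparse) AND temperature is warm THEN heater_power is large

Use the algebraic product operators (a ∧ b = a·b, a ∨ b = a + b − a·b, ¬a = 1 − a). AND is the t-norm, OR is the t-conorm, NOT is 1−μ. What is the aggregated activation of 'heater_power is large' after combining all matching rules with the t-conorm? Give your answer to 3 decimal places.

R1: warm=0.45, sparse=0.09; AND[a·b] → w = 0.0405
R2: warm=0.45, sparse=0.09; AND[a·b] → w = 0.0405
R3: ¬sparse=1−0.09=0.91, warm=0.45; AND[a·b] → w = 0.4095
Rules with consequent 'large': {R2, R3} → strengths 0.0405, 0.4095
Aggregate via t-conorm [a + b − a·b]: 0.4334

0.433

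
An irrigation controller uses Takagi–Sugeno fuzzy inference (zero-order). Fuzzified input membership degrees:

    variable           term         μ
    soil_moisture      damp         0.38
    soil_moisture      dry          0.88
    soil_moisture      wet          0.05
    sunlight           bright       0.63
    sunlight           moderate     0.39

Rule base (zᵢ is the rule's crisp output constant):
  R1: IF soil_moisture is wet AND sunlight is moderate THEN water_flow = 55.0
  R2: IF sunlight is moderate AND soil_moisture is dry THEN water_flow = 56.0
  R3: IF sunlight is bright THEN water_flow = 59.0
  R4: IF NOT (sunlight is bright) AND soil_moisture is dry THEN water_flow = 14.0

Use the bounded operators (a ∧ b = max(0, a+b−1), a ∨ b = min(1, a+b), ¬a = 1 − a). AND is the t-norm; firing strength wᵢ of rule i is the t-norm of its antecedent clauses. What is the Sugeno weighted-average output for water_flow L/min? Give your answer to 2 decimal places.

R1 (z=55.0): wet=0.05, moderate=0.39; AND[max(0, a+b−1)] → w = 0.00
R2 (z=56.0): moderate=0.39, dry=0.88; AND[max(0, a+b−1)] → w = 0.27
R3 (z=59.0): bright=0.63 → w = 0.63
R4 (z=14.0): ¬bright=1−0.63=0.37, dry=0.88; AND[max(0, a+b−1)] → w = 0.25
Weighted average = (0.00·55.0 + 0.27·56.0 + 0.63·59.0 + 0.25·14.0) / (0.00 + 0.27 + 0.63 + 0.25)
  = 55.7900 / 1.1500 = 48.51

48.51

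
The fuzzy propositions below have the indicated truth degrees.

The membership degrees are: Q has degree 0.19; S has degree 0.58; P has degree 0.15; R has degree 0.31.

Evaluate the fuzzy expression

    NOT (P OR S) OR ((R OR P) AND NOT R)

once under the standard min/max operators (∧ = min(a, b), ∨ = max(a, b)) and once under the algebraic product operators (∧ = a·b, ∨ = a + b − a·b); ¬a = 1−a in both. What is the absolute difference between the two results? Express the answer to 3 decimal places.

0.120

Under standard min/max:
  P OR S = max(a, b) on (0.15, 0.58) = 0.58
  NOT (P OR S) = 1 − 0.58 = 0.42
  R OR P = max(a, b) on (0.31, 0.15) = 0.31
  NOT R = 1 − 0.31 = 0.69
  (R OR P) AND NOT R = min(a, b) on (0.31, 0.69) = 0.31
  NOT (P OR S) OR ((R OR P) AND NOT R) = max(a, b) on (0.42, 0.31) = 0.42
  → value = 0.4200
Under algebraic product:
  P OR S = a + b − a·b on (0.1500, 0.5800) = 0.6430
  NOT (P OR S) = 1 − 0.6430 = 0.3570
  R OR P = a + b − a·b on (0.3100, 0.1500) = 0.4135
  NOT R = 1 − 0.3100 = 0.6900
  (R OR P) AND NOT R = a·b on (0.4135, 0.6900) = 0.2853
  NOT (P OR S) OR ((R OR P) AND NOT R) = a + b − a·b on (0.3570, 0.2853) = 0.5405
  → value = 0.5405
|0.4200 − 0.5405| = 0.120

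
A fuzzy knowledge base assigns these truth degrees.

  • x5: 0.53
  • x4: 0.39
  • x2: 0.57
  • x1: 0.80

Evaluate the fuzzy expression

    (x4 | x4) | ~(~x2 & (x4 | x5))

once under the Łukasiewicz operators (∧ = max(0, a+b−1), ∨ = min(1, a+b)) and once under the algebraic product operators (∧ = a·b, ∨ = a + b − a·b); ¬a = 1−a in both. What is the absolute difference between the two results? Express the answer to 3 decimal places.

Under Łukasiewicz:
  x4 | x4 = min(1, a+b) on (0.39, 0.39) = 0.78
  ~x2 = 1 − 0.57 = 0.43
  x4 | x5 = min(1, a+b) on (0.39, 0.53) = 0.92
  ~x2 & (x4 | x5) = max(0, a+b−1) on (0.43, 0.92) = 0.35
  ~(~x2 & (x4 | x5)) = 1 − 0.35 = 0.65
  (x4 | x4) | ~(~x2 & (x4 | x5)) = min(1, a+b) on (0.78, 0.65) = 1.00
  → value = 1.0000
Under algebraic product:
  x4 | x4 = a + b − a·b on (0.3900, 0.3900) = 0.6279
  ~x2 = 1 − 0.5700 = 0.4300
  x4 | x5 = a + b − a·b on (0.3900, 0.5300) = 0.7133
  ~x2 & (x4 | x5) = a·b on (0.4300, 0.7133) = 0.3067
  ~(~x2 & (x4 | x5)) = 1 − 0.3067 = 0.6933
  (x4 | x4) | ~(~x2 & (x4 | x5)) = a + b − a·b on (0.6279, 0.6933) = 0.8859
  → value = 0.8859
|1.0000 − 0.8859| = 0.114

0.114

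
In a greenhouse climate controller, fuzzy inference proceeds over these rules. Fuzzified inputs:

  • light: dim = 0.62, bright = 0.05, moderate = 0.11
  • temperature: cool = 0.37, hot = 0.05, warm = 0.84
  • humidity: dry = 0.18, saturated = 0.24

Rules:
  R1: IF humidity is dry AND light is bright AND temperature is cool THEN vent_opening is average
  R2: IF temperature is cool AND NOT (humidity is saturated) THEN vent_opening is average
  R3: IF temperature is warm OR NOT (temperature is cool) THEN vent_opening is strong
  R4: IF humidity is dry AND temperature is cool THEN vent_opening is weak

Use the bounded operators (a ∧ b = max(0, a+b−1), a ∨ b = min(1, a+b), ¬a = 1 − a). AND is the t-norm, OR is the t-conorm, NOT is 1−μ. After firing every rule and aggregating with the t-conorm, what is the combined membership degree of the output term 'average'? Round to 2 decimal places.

R1: dry=0.18, bright=0.05, cool=0.37; AND[max(0, a+b−1)] → w = 0.00
R2: cool=0.37, ¬saturated=1−0.24=0.76; AND[max(0, a+b−1)] → w = 0.13
R3: warm=0.84, ¬cool=1−0.37=0.63; OR[min(1, a+b)] → w = 1.00
R4: dry=0.18, cool=0.37; AND[max(0, a+b−1)] → w = 0.00
Rules with consequent 'average': {R1, R2} → strengths 0.00, 0.13
Aggregate via t-conorm [min(1, a+b)]: 0.13

0.13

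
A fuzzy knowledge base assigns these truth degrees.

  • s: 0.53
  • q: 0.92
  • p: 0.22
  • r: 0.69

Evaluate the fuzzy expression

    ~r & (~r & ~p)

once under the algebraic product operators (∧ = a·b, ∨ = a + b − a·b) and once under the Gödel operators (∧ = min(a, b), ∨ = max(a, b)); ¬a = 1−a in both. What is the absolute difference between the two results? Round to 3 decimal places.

Under algebraic product:
  ~r = 1 − 0.6900 = 0.3100
  ~r = 1 − 0.6900 = 0.3100
  ~p = 1 − 0.2200 = 0.7800
  ~r & ~p = a·b on (0.3100, 0.7800) = 0.2418
  ~r & (~r & ~p) = a·b on (0.3100, 0.2418) = 0.0750
  → value = 0.0750
Under Gödel:
  ~r = 1 − 0.69 = 0.31
  ~r = 1 − 0.69 = 0.31
  ~p = 1 − 0.22 = 0.78
  ~r & ~p = min(a, b) on (0.31, 0.78) = 0.31
  ~r & (~r & ~p) = min(a, b) on (0.31, 0.31) = 0.31
  → value = 0.3100
|0.0750 − 0.3100| = 0.235

0.235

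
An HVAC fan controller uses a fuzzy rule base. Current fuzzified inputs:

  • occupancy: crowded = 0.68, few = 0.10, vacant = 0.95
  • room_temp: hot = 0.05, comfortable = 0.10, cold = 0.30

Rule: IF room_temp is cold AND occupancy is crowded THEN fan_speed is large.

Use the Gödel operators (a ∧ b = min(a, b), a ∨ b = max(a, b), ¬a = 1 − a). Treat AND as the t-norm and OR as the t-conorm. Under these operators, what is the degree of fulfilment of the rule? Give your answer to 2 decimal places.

0.30

firing strength: cold=0.30, crowded=0.68; AND[min(a, b)] → w = 0.30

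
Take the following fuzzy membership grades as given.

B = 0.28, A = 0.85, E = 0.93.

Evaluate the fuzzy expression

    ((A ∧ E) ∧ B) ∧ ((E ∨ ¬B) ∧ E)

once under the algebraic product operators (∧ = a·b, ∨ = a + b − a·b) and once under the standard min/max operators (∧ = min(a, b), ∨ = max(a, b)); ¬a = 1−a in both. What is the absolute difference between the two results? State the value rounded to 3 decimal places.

0.078

Under algebraic product:
  A ∧ E = a·b on (0.8500, 0.9300) = 0.7905
  (A ∧ E) ∧ B = a·b on (0.7905, 0.2800) = 0.2213
  ¬B = 1 − 0.2800 = 0.7200
  E ∨ ¬B = a + b − a·b on (0.9300, 0.7200) = 0.9804
  (E ∨ ¬B) ∧ E = a·b on (0.9804, 0.9300) = 0.9118
  ((A ∧ E) ∧ B) ∧ ((E ∨ ¬B) ∧ E) = a·b on (0.2213, 0.9118) = 0.2018
  → value = 0.2018
Under standard min/max:
  A ∧ E = min(a, b) on (0.85, 0.93) = 0.85
  (A ∧ E) ∧ B = min(a, b) on (0.85, 0.28) = 0.28
  ¬B = 1 − 0.28 = 0.72
  E ∨ ¬B = max(a, b) on (0.93, 0.72) = 0.93
  (E ∨ ¬B) ∧ E = min(a, b) on (0.93, 0.93) = 0.93
  ((A ∧ E) ∧ B) ∧ ((E ∨ ¬B) ∧ E) = min(a, b) on (0.28, 0.93) = 0.28
  → value = 0.2800
|0.2018 − 0.2800| = 0.078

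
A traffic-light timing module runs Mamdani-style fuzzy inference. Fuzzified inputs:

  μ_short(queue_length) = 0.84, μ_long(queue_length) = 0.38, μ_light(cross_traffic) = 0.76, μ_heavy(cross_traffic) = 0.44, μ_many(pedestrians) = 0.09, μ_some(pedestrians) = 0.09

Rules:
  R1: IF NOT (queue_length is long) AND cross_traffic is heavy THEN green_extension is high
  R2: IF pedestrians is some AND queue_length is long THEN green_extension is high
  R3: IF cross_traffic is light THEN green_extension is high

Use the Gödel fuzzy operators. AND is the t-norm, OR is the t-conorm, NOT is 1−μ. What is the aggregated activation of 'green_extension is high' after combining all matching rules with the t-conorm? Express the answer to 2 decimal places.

0.76

R1: ¬long=1−0.38=0.62, heavy=0.44; AND[min(a, b)] → w = 0.44
R2: some=0.09, long=0.38; AND[min(a, b)] → w = 0.09
R3: light=0.76 → w = 0.76
Rules with consequent 'high': {R1, R2, R3} → strengths 0.44, 0.09, 0.76
Aggregate via t-conorm [max(a, b)]: 0.76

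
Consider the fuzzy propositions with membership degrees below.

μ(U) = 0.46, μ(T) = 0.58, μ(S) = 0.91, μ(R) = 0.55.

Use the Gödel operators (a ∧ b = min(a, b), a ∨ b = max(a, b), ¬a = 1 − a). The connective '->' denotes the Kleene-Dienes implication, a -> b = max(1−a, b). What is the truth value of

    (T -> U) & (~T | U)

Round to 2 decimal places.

T -> U  [Kleene-Dienes: max(1−a, b)] with a=0.58, b=0.46 → 0.46
~T = 1 − 0.58 = 0.42
~T | U = max(a, b) on (0.42, 0.46) = 0.46
(T -> U) & (~T | U) = min(a, b) on (0.46, 0.46) = 0.46

0.46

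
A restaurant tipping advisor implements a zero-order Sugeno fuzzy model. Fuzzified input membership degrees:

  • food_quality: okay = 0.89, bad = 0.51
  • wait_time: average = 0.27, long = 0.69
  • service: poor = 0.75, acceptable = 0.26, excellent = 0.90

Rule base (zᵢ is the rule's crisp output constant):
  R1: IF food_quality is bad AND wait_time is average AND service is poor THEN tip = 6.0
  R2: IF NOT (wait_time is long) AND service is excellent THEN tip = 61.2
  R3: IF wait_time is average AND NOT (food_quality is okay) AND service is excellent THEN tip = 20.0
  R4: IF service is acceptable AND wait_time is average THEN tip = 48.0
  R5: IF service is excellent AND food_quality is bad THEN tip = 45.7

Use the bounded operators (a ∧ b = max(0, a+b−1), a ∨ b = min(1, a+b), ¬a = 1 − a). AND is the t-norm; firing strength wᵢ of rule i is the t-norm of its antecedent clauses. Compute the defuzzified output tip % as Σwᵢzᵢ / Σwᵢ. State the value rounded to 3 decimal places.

50.950

R1 (z=6.0): bad=0.51, average=0.27, poor=0.75; AND[max(0, a+b−1)] → w = 0.00
R2 (z=61.2): ¬long=1−0.69=0.31, excellent=0.90; AND[max(0, a+b−1)] → w = 0.21
R3 (z=20.0): average=0.27, ¬okay=1−0.89=0.11, excellent=0.90; AND[max(0, a+b−1)] → w = 0.00
R4 (z=48.0): acceptable=0.26, average=0.27; AND[max(0, a+b−1)] → w = 0.00
R5 (z=45.7): excellent=0.90, bad=0.51; AND[max(0, a+b−1)] → w = 0.41
Weighted average = (0.00·6.0 + 0.21·61.2 + 0.00·20.0 + 0.00·48.0 + 0.41·45.7) / (0.00 + 0.21 + 0.00 + 0.00 + 0.41)
  = 31.5890 / 0.6200 = 50.950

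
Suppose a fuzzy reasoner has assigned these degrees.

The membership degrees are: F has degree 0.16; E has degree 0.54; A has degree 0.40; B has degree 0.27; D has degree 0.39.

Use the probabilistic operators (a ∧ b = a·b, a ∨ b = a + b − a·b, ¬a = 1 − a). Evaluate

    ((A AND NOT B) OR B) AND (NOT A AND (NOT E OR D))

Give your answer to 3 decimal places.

NOT B = 1 − 0.2700 = 0.7300
A AND NOT B = a·b on (0.4000, 0.7300) = 0.2920
(A AND NOT B) OR B = a + b − a·b on (0.2920, 0.2700) = 0.4832
NOT A = 1 − 0.4000 = 0.6000
NOT E = 1 − 0.5400 = 0.4600
NOT E OR D = a + b − a·b on (0.4600, 0.3900) = 0.6706
NOT A AND (NOT E OR D) = a·b on (0.6000, 0.6706) = 0.4024
((A AND NOT B) OR B) AND (NOT A AND (NOT E OR D)) = a·b on (0.4832, 0.4024) = 0.1944

0.194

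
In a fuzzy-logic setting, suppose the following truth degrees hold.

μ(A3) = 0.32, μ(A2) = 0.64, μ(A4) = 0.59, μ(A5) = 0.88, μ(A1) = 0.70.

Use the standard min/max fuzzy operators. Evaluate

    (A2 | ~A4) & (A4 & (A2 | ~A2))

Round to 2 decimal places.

0.59

~A4 = 1 − 0.59 = 0.41
A2 | ~A4 = max(a, b) on (0.64, 0.41) = 0.64
~A2 = 1 − 0.64 = 0.36
A2 | ~A2 = max(a, b) on (0.64, 0.36) = 0.64
A4 & (A2 | ~A2) = min(a, b) on (0.59, 0.64) = 0.59
(A2 | ~A4) & (A4 & (A2 | ~A2)) = min(a, b) on (0.64, 0.59) = 0.59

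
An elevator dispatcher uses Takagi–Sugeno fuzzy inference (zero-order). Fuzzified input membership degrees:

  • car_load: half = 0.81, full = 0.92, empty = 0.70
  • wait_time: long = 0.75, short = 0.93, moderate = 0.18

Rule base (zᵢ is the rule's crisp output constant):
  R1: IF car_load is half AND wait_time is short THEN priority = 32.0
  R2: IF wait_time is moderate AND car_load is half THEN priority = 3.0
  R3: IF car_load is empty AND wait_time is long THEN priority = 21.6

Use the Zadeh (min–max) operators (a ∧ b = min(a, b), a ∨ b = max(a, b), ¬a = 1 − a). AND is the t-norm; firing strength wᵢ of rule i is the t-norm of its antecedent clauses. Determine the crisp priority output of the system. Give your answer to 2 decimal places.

R1 (z=32.0): half=0.81, short=0.93; AND[min(a, b)] → w = 0.81
R2 (z=3.0): moderate=0.18, half=0.81; AND[min(a, b)] → w = 0.18
R3 (z=21.6): empty=0.70, long=0.75; AND[min(a, b)] → w = 0.70
Weighted average = (0.81·32.0 + 0.18·3.0 + 0.70·21.6) / (0.81 + 0.18 + 0.70)
  = 41.5800 / 1.6900 = 24.60

24.60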